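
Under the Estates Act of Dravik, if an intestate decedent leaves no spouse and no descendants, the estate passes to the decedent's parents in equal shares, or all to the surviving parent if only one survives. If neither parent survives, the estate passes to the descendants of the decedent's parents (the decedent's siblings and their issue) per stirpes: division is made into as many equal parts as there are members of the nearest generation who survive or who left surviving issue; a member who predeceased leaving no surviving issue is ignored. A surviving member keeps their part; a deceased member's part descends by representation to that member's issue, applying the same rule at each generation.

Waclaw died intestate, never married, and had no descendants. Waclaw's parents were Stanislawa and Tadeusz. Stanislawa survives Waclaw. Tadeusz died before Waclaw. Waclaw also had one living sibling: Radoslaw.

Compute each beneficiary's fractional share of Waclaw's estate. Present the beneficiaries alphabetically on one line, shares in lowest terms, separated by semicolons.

Stanislawa 1

Only one parent, Stanislawa, survives, so Stanislawa takes the entire estate. The siblings take nothing because a surviving parent has priority.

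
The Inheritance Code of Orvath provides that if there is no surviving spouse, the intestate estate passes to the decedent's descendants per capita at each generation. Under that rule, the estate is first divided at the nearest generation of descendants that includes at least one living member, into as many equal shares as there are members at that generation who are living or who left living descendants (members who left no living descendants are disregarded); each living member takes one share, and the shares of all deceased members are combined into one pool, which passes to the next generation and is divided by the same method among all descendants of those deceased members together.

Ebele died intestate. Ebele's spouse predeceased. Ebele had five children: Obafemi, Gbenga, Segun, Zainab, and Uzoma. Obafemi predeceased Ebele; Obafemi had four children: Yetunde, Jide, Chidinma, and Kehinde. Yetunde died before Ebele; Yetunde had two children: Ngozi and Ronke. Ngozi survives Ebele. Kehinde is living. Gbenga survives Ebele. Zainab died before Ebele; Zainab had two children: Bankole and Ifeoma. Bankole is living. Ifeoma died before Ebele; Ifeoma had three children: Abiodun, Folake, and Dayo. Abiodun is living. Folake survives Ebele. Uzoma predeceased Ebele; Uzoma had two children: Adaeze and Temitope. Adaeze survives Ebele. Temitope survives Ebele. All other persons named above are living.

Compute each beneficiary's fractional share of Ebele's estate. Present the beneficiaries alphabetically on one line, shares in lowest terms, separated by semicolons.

Abiodun 3/100; Adaeze 3/40; Bankole 3/40; Chidinma 3/40; Dayo 3/100; Folake 3/100; Gbenga 1/5; Jide 3/40; Kehinde 3/40; Ngozi 3/100; Ronke 3/100; Segun 1/5; Temitope 3/40

There is no surviving spouse, so the entire estate passes to Ebele's descendants per capita at each generation.
At generation 1 (Obafemi, Gbenga, Segun, Zainab, Uzoma) there are 5 shares of (1)/5 = 1/5 each.
Living: Gbenga and Segun — each takes 1/5.
Deceased: Obafemi, Zainab, and Uzoma. Their combined 3/5 is pooled and carried to generation 2.
At generation 2 (Yetunde, Jide, Chidinma, Kehinde, Bankole, Ifeoma, Adaeze, Temitope) there are 8 shares of (3/5)/8 = 3/40 each.
Living: Jide, Chidinma, Kehinde, Bankole, Adaeze, and Temitope — each takes 3/40.
Deceased: Yetunde and Ifeoma. Their combined 3/20 is pooled and carried to generation 3.
At generation 3 (Ngozi, Ronke, Abiodun, Folake, Dayo) there are 5 shares of (3/20)/5 = 3/100 each.
Living: Ngozi, Ronke, Abiodun, Folake, and Dayo — each takes 3/100.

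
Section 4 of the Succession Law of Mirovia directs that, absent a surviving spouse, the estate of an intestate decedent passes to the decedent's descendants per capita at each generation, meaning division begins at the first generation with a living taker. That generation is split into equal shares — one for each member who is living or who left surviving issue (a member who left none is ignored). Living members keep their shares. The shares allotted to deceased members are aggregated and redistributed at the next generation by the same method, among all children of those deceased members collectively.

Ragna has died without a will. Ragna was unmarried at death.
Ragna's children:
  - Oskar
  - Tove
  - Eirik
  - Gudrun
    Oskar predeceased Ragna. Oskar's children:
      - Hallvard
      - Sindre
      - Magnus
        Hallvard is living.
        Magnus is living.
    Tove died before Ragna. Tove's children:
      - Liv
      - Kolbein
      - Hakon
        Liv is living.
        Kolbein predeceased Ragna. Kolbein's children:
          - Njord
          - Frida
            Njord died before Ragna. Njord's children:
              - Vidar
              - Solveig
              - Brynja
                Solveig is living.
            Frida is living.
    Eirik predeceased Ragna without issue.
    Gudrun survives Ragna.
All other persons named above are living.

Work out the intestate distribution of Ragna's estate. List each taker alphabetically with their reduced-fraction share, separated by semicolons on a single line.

There is no surviving spouse, so the entire estate passes to Ragna's descendants per capita at each generation.
At generation 1 (Oskar, Tove, Gudrun) there are 3 shares of (1)/3 = 1/3 each.
Living: Gudrun — each takes 1/3.
Deceased: Oskar and Tove. Their combined 2/3 is pooled and carried to generation 2.
At generation 2 (Hallvard, Sindre, Magnus, Liv, Kolbein, Hakon) there are 6 shares of (2/3)/6 = 1/9 each.
Living: Hallvard, Sindre, Magnus, Liv, and Hakon — each takes 1/9.
Deceased: Kolbein. That 1/9 share is carried to generation 3.
At generation 3 (Njord, Frida) there are 2 shares of (1/9)/2 = 1/18 each.
Living: Frida — each takes 1/18.
Deceased: Njord. That 1/18 share is carried to generation 4.
At generation 4 (Vidar, Solveig, Brynja) there are 3 shares of (1/18)/3 = 1/54 each.
Living: Vidar, Solveig, and Brynja — each takes 1/54.

Brynja 1/54; Frida 1/18; Gudrun 1/3; Hakon 1/9; Hallvard 1/9; Liv 1/9; Magnus 1/9; Sindre 1/9; Solveig 1/54; Vidar 1/54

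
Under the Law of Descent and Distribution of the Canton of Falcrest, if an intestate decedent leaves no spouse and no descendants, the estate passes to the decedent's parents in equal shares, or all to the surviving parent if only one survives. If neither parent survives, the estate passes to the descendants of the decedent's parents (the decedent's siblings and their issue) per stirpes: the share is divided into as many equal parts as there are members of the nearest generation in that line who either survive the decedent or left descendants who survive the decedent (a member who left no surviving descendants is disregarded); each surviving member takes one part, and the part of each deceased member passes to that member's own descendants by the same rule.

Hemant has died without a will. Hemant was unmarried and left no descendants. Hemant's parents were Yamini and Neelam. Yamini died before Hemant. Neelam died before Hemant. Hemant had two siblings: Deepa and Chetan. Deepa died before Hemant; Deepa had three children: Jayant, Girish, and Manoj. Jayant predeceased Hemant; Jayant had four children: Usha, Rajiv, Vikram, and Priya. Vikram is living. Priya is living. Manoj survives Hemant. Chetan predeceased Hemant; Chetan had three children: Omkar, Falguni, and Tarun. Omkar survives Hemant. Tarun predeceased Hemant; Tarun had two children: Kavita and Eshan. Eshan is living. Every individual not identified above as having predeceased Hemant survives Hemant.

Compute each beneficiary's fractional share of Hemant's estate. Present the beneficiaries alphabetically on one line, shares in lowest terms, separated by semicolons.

Eshan 1/12; Falguni 1/6; Girish 1/6; Kavita 1/12; Manoj 1/6; Omkar 1/6; Priya 1/24; Rajiv 1/24; Usha 1/24; Vikram 1/24

Neither parent survives and there are no descendants, so the estate passes to Hemant's siblings and their issue per stirpes.
The estate is divided into 2 equal shares of 1/2 among Deepa, Chetan.
Deepa predeceased; the 1/2 allotted to Deepa's branch passes to Deepa's issue by representation.
The 1/2 is divided into 3 equal shares of 1/6 among Jayant, Girish, Manoj.
Jayant predeceased; the 1/6 allotted to Jayant's branch passes to Jayant's issue by representation.
The 1/6 is divided into 4 equal shares of 1/24 among Usha, Rajiv, Vikram, Priya.
Usha is living and takes 1/24.
Rajiv is living and takes 1/24.
Vikram is living and takes 1/24.
Priya is living and takes 1/24.
Girish is living and takes 1/6.
Manoj is living and takes 1/6.
Chetan predeceased; the 1/2 allotted to Chetan's branch passes to Chetan's issue by representation.
The 1/2 is divided into 3 equal shares of 1/6 among Omkar, Falguni, Tarun.
Omkar is living and takes 1/6.
Falguni is living and takes 1/6.
Tarun predeceased; the 1/6 allotted to Tarun's branch passes to Tarun's issue by representation.
The 1/6 is divided into 2 equal shares of 1/12 among Kavita, Eshan.
Kavita is living and takes 1/12.
Eshan is living and takes 1/12.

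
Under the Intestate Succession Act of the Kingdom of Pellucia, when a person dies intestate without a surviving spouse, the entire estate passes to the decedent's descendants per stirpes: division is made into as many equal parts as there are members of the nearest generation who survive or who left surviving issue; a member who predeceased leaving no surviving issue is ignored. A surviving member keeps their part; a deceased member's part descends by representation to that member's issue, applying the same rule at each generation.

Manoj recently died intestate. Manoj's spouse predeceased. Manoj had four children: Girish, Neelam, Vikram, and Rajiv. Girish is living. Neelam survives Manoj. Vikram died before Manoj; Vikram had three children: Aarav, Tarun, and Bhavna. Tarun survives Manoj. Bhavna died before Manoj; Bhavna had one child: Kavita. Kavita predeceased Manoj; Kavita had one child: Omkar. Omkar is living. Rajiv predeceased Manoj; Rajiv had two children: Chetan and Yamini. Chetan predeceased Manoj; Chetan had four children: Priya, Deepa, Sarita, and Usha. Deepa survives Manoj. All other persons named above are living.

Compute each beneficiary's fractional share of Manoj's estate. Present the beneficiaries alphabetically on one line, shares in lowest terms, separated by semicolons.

Aarav 1/12; Deepa 1/32; Girish 1/4; Neelam 1/4; Omkar 1/12; Priya 1/32; Sarita 1/32; Tarun 1/12; Usha 1/32; Yamini 1/8

There is no surviving spouse, so the entire estate passes to Manoj's descendants per stirpes.
The estate is divided into 4 equal shares of 1/4 among Girish, Neelam, Vikram, Rajiv.
Girish is living and takes 1/4.
Neelam is living and takes 1/4.
Vikram predeceased; the 1/4 allotted to Vikram's branch passes to Vikram's issue by representation.
The 1/4 is divided into 3 equal shares of 1/12 among Aarav, Tarun, Bhavna.
Aarav is living and takes 1/12.
Tarun is living and takes 1/12.
Bhavna predeceased; the 1/12 allotted to Bhavna's branch passes to Bhavna's issue by representation.
Kavita's line is the sole branch at this level, so the full 1/12 passes to Kavita's issue by representation.
Omkar is the sole taker at this level and receives the full 1/12.
Rajiv predeceased; the 1/4 allotted to Rajiv's branch passes to Rajiv's issue by representation.
The 1/4 is divided into 2 equal shares of 1/8 among Chetan, Yamini.
Chetan predeceased; the 1/8 allotted to Chetan's branch passes to Chetan's issue by representation.
The 1/8 is divided into 4 equal shares of 1/32 among Priya, Deepa, Sarita, Usha.
Priya is living and takes 1/32.
Deepa is living and takes 1/32.
Sarita is living and takes 1/32.
Usha is living and takes 1/32.
Yamini is living and takes 1/8.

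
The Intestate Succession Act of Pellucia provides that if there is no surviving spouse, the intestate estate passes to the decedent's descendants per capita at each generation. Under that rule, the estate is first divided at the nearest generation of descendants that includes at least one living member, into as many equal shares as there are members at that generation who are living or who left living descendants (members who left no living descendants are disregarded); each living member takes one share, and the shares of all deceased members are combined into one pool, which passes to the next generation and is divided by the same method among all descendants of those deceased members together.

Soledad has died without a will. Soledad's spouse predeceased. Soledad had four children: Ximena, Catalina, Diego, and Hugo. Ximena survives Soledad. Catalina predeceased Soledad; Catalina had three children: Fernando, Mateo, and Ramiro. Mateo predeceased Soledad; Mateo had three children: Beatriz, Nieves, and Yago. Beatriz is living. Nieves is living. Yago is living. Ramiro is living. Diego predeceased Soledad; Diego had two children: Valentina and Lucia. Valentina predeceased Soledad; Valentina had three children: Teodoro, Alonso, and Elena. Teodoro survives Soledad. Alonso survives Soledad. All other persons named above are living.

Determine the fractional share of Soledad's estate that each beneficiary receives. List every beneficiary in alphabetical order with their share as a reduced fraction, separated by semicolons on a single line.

Alonso 1/30; Beatriz 1/30; Elena 1/30; Fernando 1/10; Hugo 1/4; Lucia 1/10; Nieves 1/30; Ramiro 1/10; Teodoro 1/30; Ximena 1/4; Yago 1/30

There is no surviving spouse, so the entire estate passes to Soledad's descendants per capita at each generation.
At generation 1 (Ximena, Catalina, Diego, Hugo) there are 4 shares of (1)/4 = 1/4 each.
Living: Ximena and Hugo — each takes 1/4.
Deceased: Catalina and Diego. Their combined 1/2 is pooled and carried to generation 2.
At generation 2 (Fernando, Mateo, Ramiro, Valentina, Lucia) there are 5 shares of (1/2)/5 = 1/10 each.
Living: Fernando, Ramiro, and Lucia — each takes 1/10.
Deceased: Mateo and Valentina. Their combined 1/5 is pooled and carried to generation 3.
At generation 3 (Beatriz, Nieves, Yago, Teodoro, Alonso, Elena) there are 6 shares of (1/5)/6 = 1/30 each.
Living: Beatriz, Nieves, Yago, Teodoro, Alonso, and Elena — each takes 1/30.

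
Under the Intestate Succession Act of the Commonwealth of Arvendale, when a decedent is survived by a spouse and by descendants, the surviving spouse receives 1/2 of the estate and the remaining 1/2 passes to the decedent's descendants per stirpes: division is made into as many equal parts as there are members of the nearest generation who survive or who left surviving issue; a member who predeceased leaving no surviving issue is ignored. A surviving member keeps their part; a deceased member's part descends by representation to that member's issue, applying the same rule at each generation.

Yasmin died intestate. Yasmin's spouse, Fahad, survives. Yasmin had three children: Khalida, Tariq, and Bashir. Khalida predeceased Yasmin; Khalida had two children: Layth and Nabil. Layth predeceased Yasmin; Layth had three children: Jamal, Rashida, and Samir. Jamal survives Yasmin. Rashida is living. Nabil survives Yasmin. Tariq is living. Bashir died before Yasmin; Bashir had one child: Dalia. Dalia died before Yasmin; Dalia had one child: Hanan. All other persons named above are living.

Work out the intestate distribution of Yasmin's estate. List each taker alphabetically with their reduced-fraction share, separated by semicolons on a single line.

Fahad, as surviving spouse, takes 1/2.
The remaining 1/2 passes to Yasmin's descendants per stirpes.
The 1/2 is divided into 3 equal shares of 1/6 among Khalida, Tariq, Bashir.
Khalida predeceased; the 1/6 allotted to Khalida's branch passes to Khalida's issue by representation.
The 1/6 is divided into 2 equal shares of 1/12 among Layth, Nabil.
Layth predeceased; the 1/12 allotted to Layth's branch passes to Layth's issue by representation.
The 1/12 is divided into 3 equal shares of 1/36 among Jamal, Rashida, Samir.
Jamal is living and takes 1/36.
Rashida is living and takes 1/36.
Samir is living and takes 1/36.
Nabil is living and takes 1/12.
Tariq is living and takes 1/6.
Bashir predeceased; the 1/6 allotted to Bashir's branch passes to Bashir's issue by representation.
Dalia's line is the sole branch at this level, so the full 1/6 passes to Dalia's issue by representation.
Hanan is the sole taker at this level and receives the full 1/6.

Fahad 1/2; Hanan 1/6; Jamal 1/36; Nabil 1/12; Rashida 1/36; Samir 1/36; Tariq 1/6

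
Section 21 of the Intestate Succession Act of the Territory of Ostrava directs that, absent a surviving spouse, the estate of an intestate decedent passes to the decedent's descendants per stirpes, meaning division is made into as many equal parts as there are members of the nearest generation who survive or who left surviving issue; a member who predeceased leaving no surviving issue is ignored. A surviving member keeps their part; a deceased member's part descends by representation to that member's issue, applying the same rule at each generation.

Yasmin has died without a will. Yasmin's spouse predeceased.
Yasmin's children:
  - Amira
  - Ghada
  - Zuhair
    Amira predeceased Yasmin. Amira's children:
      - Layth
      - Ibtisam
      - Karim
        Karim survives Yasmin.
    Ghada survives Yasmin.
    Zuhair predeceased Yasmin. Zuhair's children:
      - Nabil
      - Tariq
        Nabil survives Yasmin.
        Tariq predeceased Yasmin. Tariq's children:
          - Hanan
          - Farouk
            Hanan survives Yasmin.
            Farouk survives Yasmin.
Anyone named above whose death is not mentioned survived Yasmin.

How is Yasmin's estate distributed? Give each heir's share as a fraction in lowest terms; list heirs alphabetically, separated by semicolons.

Farouk 1/12; Ghada 1/3; Hanan 1/12; Ibtisam 1/9; Karim 1/9; Layth 1/9; Nabil 1/6

There is no surviving spouse, so the entire estate passes to Yasmin's descendants per stirpes.
The estate is divided into 3 equal shares of 1/3 among Amira, Ghada, Zuhair.
Amira predeceased; the 1/3 allotted to Amira's branch passes to Amira's issue by representation.
The 1/3 is divided into 3 equal shares of 1/9 among Layth, Ibtisam, Karim.
Layth is living and takes 1/9.
Ibtisam is living and takes 1/9.
Karim is living and takes 1/9.
Ghada is living and takes 1/3.
Zuhair predeceased; the 1/3 allotted to Zuhair's branch passes to Zuhair's issue by representation.
The 1/3 is divided into 2 equal shares of 1/6 among Nabil, Tariq.
Nabil is living and takes 1/6.
Tariq predeceased; the 1/6 allotted to Tariq's branch passes to Tariq's issue by representation.
The 1/6 is divided into 2 equal shares of 1/12 among Hanan, Farouk.
Hanan is living and takes 1/12.
Farouk is living and takes 1/12.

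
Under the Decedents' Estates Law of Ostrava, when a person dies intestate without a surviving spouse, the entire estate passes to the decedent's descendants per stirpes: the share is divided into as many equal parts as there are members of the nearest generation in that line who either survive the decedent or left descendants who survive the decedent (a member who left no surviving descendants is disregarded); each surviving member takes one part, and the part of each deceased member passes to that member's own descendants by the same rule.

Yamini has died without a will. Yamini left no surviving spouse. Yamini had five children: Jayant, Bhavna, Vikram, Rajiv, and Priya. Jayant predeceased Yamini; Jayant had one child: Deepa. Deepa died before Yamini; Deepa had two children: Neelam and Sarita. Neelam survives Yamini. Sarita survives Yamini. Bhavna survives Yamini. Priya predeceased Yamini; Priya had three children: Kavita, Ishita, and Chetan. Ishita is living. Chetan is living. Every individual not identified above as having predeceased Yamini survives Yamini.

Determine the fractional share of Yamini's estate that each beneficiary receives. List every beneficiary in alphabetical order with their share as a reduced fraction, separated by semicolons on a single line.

There is no surviving spouse, so the entire estate passes to Yamini's descendants per stirpes.
The estate is divided into 5 equal shares of 1/5 among Jayant, Bhavna, Vikram, Rajiv, Priya.
Jayant predeceased; the 1/5 allotted to Jayant's branch passes to Jayant's issue by representation.
Deepa's line is the sole branch at this level, so the full 1/5 passes to Deepa's issue by representation.
The 1/5 is divided into 2 equal shares of 1/10 among Neelam, Sarita.
Neelam is living and takes 1/10.
Sarita is living and takes 1/10.
Bhavna is living and takes 1/5.
Vikram is living and takes 1/5.
Rajiv is living and takes 1/5.
Priya predeceased; the 1/5 allotted to Priya's branch passes to Priya's issue by representation.
The 1/5 is divided into 3 equal shares of 1/15 among Kavita, Ishita, Chetan.
Kavita is living and takes 1/15.
Ishita is living and takes 1/15.
Chetan is living and takes 1/15.

Bhavna 1/5; Chetan 1/15; Ishita 1/15; Kavita 1/15; Neelam 1/10; Rajiv 1/5; Sarita 1/10; Vikram 1/5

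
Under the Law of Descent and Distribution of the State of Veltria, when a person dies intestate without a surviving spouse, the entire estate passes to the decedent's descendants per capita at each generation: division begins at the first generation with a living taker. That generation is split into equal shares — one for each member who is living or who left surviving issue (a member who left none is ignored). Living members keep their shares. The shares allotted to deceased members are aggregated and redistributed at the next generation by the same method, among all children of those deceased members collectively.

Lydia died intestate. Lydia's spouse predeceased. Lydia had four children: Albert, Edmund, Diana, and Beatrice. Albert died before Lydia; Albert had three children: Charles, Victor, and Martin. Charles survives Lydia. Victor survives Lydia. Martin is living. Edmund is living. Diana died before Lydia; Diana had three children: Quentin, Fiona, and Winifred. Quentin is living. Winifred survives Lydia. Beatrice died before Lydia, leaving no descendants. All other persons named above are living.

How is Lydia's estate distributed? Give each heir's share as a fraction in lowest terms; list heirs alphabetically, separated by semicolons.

Charles 1/9; Edmund 1/3; Fiona 1/9; Martin 1/9; Quentin 1/9; Victor 1/9; Winifred 1/9

There is no surviving spouse, so the entire estate passes to Lydia's descendants per capita at each generation.
At generation 1 (Albert, Edmund, Diana) there are 3 shares of (1)/3 = 1/3 each.
Living: Edmund — each takes 1/3.
Deceased: Albert and Diana. Their combined 2/3 is pooled and carried to generation 2.
At generation 2 (Charles, Victor, Martin, Quentin, Fiona, Winifred) there are 6 shares of (2/3)/6 = 1/9 each.
Living: Charles, Victor, Martin, Quentin, Fiona, and Winifred — each takes 1/9.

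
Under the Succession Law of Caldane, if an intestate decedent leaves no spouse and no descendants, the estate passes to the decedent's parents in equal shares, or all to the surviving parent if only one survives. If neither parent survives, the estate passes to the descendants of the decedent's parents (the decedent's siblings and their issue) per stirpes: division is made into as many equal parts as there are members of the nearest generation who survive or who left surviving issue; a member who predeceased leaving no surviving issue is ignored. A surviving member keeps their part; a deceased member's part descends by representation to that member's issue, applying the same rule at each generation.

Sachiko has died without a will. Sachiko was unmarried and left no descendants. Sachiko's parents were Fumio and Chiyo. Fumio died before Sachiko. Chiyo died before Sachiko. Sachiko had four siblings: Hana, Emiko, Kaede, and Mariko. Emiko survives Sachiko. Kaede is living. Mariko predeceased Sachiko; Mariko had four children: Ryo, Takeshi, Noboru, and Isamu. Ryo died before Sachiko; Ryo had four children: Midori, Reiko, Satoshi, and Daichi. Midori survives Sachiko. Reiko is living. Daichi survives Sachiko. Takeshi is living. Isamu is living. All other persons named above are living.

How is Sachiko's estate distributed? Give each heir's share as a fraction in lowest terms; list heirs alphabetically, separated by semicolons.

Neither parent survives and there are no descendants, so the estate passes to Sachiko's siblings and their issue per stirpes.
The estate is divided into 4 equal shares of 1/4 among Hana, Emiko, Kaede, Mariko.
Hana is living and takes 1/4.
Emiko is living and takes 1/4.
Kaede is living and takes 1/4.
Mariko predeceased; the 1/4 allotted to Mariko's branch passes to Mariko's issue by representation.
The 1/4 is divided into 4 equal shares of 1/16 among Ryo, Takeshi, Noboru, Isamu.
Ryo predeceased; the 1/16 allotted to Ryo's branch passes to Ryo's issue by representation.
The 1/16 is divided into 4 equal shares of 1/64 among Midori, Reiko, Satoshi, Daichi.
Midori is living and takes 1/64.
Reiko is living and takes 1/64.
Satoshi is living and takes 1/64.
Daichi is living and takes 1/64.
Takeshi is living and takes 1/16.
Noboru is living and takes 1/16.
Isamu is living and takes 1/16.

Daichi 1/64; Emiko 1/4; Hana 1/4; Isamu 1/16; Kaede 1/4; Midori 1/64; Noboru 1/16; Reiko 1/64; Satoshi 1/64; Takeshi 1/16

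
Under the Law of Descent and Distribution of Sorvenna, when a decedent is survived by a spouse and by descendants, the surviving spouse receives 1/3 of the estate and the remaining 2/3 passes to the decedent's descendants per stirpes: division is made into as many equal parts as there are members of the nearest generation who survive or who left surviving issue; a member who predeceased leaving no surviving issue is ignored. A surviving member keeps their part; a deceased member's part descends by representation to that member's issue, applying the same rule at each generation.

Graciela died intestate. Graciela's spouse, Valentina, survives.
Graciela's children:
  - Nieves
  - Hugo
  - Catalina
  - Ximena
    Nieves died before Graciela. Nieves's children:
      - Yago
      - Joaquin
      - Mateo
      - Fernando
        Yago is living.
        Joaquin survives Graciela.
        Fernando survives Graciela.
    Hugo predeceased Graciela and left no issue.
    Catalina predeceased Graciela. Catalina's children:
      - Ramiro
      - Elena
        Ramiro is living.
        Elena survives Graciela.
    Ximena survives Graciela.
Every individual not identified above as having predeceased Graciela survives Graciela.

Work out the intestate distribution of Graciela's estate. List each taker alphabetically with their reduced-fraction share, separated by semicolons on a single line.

Valentina, as surviving spouse, takes 1/3.
The remaining 2/3 passes to Graciela's descendants per stirpes.
Hugo left no surviving issue, so that branch lapses and is disregarded.
The 2/3 is divided into 3 equal shares of 2/9 among Nieves, Catalina, Ximena.
Nieves predeceased; the 2/9 allotted to Nieves's branch passes to Nieves's issue by representation.
The 2/9 is divided into 4 equal shares of 1/18 among Yago, Joaquin, Mateo, Fernando.
Yago is living and takes 1/18.
Joaquin is living and takes 1/18.
Mateo is living and takes 1/18.
Fernando is living and takes 1/18.
Catalina predeceased; the 2/9 allotted to Catalina's branch passes to Catalina's issue by representation.
The 2/9 is divided into 2 equal shares of 1/9 among Ramiro, Elena.
Ramiro is living and takes 1/9.
Elena is living and takes 1/9.
Ximena is living and takes 2/9.

Elena 1/9; Fernando 1/18; Joaquin 1/18; Mateo 1/18; Ramiro 1/9; Valentina 1/3; Ximena 2/9; Yago 1/18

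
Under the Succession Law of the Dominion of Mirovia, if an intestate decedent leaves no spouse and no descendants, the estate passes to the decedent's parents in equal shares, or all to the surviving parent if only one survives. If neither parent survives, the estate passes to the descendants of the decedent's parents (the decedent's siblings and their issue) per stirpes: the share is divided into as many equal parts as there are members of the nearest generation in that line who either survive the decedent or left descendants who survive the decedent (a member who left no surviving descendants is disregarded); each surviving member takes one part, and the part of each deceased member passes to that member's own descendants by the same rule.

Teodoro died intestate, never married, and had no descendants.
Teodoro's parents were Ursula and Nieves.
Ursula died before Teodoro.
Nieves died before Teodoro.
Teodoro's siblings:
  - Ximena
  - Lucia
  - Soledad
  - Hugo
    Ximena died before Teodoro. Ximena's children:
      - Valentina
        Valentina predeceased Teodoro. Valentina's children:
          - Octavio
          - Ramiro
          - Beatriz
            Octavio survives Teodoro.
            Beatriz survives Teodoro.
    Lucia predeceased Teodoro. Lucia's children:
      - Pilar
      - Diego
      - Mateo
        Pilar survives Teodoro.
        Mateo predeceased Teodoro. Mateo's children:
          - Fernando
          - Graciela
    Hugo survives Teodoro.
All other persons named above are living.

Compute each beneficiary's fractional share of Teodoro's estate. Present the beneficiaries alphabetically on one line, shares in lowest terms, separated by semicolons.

Neither parent survives and there are no descendants, so the estate passes to Teodoro's siblings and their issue per stirpes.
The estate is divided into 4 equal shares of 1/4 among Ximena, Lucia, Soledad, Hugo.
Ximena predeceased; the 1/4 allotted to Ximena's branch passes to Ximena's issue by representation.
Valentina's line is the sole branch at this level, so the full 1/4 passes to Valentina's issue by representation.
The 1/4 is divided into 3 equal shares of 1/12 among Octavio, Ramiro, Beatriz.
Octavio is living and takes 1/12.
Ramiro is living and takes 1/12.
Beatriz is living and takes 1/12.
Lucia predeceased; the 1/4 allotted to Lucia's branch passes to Lucia's issue by representation.
The 1/4 is divided into 3 equal shares of 1/12 among Pilar, Diego, Mateo.
Pilar is living and takes 1/12.
Diego is living and takes 1/12.
Mateo predeceased; the 1/12 allotted to Mateo's branch passes to Mateo's issue by representation.
The 1/12 is divided into 2 equal shares of 1/24 among Fernando, Graciela.
Fernando is living and takes 1/24.
Graciela is living and takes 1/24.
Soledad is living and takes 1/4.
Hugo is living and takes 1/4.

Beatriz 1/12; Diego 1/12; Fernando 1/24; Graciela 1/24; Hugo 1/4; Octavio 1/12; Pilar 1/12; Ramiro 1/12; Soledad 1/4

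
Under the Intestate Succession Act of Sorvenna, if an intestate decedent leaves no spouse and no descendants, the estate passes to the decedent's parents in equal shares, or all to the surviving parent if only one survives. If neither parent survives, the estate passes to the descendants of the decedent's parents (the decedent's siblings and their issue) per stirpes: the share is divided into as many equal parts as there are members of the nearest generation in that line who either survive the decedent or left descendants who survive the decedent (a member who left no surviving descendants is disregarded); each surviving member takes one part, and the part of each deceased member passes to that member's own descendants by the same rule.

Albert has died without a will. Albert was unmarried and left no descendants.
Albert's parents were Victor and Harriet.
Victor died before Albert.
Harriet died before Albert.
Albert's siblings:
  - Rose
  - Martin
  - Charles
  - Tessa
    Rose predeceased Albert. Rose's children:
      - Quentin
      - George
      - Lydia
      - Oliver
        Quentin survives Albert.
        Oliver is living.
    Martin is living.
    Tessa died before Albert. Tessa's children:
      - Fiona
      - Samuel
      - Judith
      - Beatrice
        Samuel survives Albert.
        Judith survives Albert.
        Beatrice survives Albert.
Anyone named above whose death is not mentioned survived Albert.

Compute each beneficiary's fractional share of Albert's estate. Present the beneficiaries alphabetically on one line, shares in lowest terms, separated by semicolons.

Neither parent survives and there are no descendants, so the estate passes to Albert's siblings and their issue per stirpes.
The estate is divided into 4 equal shares of 1/4 among Rose, Martin, Charles, Tessa.
Rose predeceased; the 1/4 allotted to Rose's branch passes to Rose's issue by representation.
The 1/4 is divided into 4 equal shares of 1/16 among Quentin, George, Lydia, Oliver.
Quentin is living and takes 1/16.
George is living and takes 1/16.
Lydia is living and takes 1/16.
Oliver is living and takes 1/16.
Martin is living and takes 1/4.
Charles is living and takes 1/4.
Tessa predeceased; the 1/4 allotted to Tessa's branch passes to Tessa's issue by representation.
The 1/4 is divided into 4 equal shares of 1/16 among Fiona, Samuel, Judith, Beatrice.
Fiona is living and takes 1/16.
Samuel is living and takes 1/16.
Judith is living and takes 1/16.
Beatrice is living and takes 1/16.

Beatrice 1/16; Charles 1/4; Fiona 1/16; George 1/16; Judith 1/16; Lydia 1/16; Martin 1/4; Oliver 1/16; Quentin 1/16; Samuel 1/16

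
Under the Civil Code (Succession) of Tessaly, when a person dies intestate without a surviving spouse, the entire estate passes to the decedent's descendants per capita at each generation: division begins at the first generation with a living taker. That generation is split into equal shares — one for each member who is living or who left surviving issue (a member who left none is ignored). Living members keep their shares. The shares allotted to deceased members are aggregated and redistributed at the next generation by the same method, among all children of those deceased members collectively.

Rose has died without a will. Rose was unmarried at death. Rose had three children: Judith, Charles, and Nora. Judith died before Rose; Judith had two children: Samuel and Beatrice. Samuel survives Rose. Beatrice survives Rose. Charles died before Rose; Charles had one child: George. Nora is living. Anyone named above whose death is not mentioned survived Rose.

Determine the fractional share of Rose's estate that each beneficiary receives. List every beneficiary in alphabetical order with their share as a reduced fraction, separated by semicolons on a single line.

There is no surviving spouse, so the entire estate passes to Rose's descendants per capita at each generation.
At generation 1 (Judith, Charles, Nora) there are 3 shares of (1)/3 = 1/3 each.
Living: Nora — each takes 1/3.
Deceased: Judith and Charles. Their combined 2/3 is pooled and carried to generation 2.
At generation 2 (Samuel, Beatrice, George) there are 3 shares of (2/3)/3 = 2/9 each.
Living: Samuel, Beatrice, and George — each takes 2/9.

Beatrice 2/9; George 2/9; Nora 1/3; Samuel 2/9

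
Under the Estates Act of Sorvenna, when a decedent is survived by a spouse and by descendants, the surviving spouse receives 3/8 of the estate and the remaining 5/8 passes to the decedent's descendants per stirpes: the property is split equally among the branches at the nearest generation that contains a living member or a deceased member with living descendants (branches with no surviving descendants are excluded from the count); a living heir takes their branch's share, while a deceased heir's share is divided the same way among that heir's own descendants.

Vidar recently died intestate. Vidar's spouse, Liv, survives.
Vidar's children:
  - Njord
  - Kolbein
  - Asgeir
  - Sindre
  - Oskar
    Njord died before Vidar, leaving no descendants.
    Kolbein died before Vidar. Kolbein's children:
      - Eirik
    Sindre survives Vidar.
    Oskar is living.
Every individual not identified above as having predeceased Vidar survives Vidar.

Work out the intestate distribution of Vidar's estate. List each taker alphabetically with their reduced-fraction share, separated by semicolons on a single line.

Liv, as surviving spouse, takes 3/8.
The remaining 5/8 passes to Vidar's descendants per stirpes.
Njord left no surviving issue, so that branch lapses and is disregarded.
The 5/8 is divided into 4 equal shares of 5/32 among Kolbein, Asgeir, Sindre, Oskar.
Kolbein predeceased; the 5/32 allotted to Kolbein's branch passes to Kolbein's issue by representation.
Eirik is the sole taker at this level and receives the full 5/32.
Asgeir is living and takes 5/32.
Sindre is living and takes 5/32.
Oskar is living and takes 5/32.

Asgeir 5/32; Eirik 5/32; Liv 3/8; Oskar 5/32; Sindre 5/32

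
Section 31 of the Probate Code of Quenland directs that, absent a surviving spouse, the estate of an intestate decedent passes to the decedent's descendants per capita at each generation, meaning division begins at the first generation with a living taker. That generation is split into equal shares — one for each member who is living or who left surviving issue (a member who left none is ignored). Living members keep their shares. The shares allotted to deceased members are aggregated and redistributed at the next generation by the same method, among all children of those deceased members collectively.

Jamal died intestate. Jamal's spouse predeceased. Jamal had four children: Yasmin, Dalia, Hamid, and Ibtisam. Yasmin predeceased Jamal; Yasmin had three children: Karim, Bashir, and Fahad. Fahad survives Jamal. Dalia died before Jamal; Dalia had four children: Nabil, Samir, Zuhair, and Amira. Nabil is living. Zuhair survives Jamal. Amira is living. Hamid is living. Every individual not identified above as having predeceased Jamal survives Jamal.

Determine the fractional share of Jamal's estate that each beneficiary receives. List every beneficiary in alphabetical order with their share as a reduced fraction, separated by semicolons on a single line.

There is no surviving spouse, so the entire estate passes to Jamal's descendants per capita at each generation.
At generation 1 (Yasmin, Dalia, Hamid, Ibtisam) there are 4 shares of (1)/4 = 1/4 each.
Living: Hamid and Ibtisam — each takes 1/4.
Deceased: Yasmin and Dalia. Their combined 1/2 is pooled and carried to generation 2.
At generation 2 (Karim, Bashir, Fahad, Nabil, Samir, Zuhair, Amira) there are 7 shares of (1/2)/7 = 1/14 each.
Living: Karim, Bashir, Fahad, Nabil, Samir, Zuhair, and Amira — each takes 1/14.

Amira 1/14; Bashir 1/14; Fahad 1/14; Hamid 1/4; Ibtisam 1/4; Karim 1/14; Nabil 1/14; Samir 1/14; Zuhair 1/14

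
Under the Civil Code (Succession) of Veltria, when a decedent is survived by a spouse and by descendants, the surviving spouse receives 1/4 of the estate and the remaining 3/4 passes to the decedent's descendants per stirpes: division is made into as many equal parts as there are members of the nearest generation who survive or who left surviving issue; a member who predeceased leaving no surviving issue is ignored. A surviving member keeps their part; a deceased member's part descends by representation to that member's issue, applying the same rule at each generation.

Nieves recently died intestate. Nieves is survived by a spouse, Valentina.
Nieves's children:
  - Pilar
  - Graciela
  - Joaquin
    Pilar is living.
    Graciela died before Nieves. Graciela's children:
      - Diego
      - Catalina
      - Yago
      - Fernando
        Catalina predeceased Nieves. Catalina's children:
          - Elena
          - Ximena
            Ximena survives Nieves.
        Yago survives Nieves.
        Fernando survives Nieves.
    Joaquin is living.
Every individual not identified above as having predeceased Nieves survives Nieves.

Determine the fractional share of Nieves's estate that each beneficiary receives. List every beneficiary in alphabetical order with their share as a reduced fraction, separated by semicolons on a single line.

Valentina, as surviving spouse, takes 1/4.
The remaining 3/4 passes to Nieves's descendants per stirpes.
The 3/4 is divided into 3 equal shares of 1/4 among Pilar, Graciela, Joaquin.
Pilar is living and takes 1/4.
Graciela predeceased; the 1/4 allotted to Graciela's branch passes to Graciela's issue by representation.
The 1/4 is divided into 4 equal shares of 1/16 among Diego, Catalina, Yago, Fernando.
Diego is living and takes 1/16.
Catalina predeceased; the 1/16 allotted to Catalina's branch passes to Catalina's issue by representation.
The 1/16 is divided into 2 equal shares of 1/32 among Elena, Ximena.
Elena is living and takes 1/32.
Ximena is living and takes 1/32.
Yago is living and takes 1/16.
Fernando is living and takes 1/16.
Joaquin is living and takes 1/4.

Diego 1/16; Elena 1/32; Fernando 1/16; Joaquin 1/4; Pilar 1/4; Valentina 1/4; Ximena 1/32; Yago 1/16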